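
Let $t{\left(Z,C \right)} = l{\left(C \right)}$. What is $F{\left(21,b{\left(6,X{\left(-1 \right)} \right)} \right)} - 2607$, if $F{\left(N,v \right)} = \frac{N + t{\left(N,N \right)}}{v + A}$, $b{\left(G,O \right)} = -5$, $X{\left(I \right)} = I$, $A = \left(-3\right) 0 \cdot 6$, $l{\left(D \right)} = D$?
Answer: $- \frac{13077}{5} \approx -2615.4$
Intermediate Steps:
$t{\left(Z,C \right)} = C$
$A = 0$ ($A = 0 \cdot 6 = 0$)
$F{\left(N,v \right)} = \frac{2 N}{v}$ ($F{\left(N,v \right)} = \frac{N + N}{v + 0} = \frac{2 N}{v}$)
$F{\left(21,b{\left(6,X{\left(-1 \right)} \right)} \right)} - 2607 = 2 \cdot 21 \frac{1}{-5} - 2607 = 2 \cdot 21 \left(- \frac{1}{5}\right) - 2607 = - \frac{42}{5} - 2607 = - \frac{13077}{5}$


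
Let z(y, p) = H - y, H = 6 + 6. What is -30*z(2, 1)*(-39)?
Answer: 11700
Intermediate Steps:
H = 12
z(y, p) = 12 - y
-30*z(2, 1)*(-39) = -30*(12 - 1*2)*(-39) = -30*(12 - 2)*(-39) = -30*10*(-39) = -300*(-39) = 11700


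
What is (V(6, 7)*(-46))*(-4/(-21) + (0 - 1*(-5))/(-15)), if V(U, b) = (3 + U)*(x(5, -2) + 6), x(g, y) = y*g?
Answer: -1656/7 ≈ -236.57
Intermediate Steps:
x(g, y) = g*y
V(U, b) = -12 - 4*U (V(U, b) = (3 + U)*(5*(-2) + 6) = (3 + U)*(-10 + 6) = (3 + U)*(-4) = -12 - 4*U)
(V(6, 7)*(-46))*(-4/(-21) + (0 - 1*(-5))/(-15)) = ((-12 - 4*6)*(-46))*(-4/(-21) + (0 - 1*(-5))/(-15)) = ((-12 - 24)*(-46))*(-4*(-1/21) + (0 + 5)*(-1/15)) = (-36*(-46))*(4/21 + 5*(-1/15)) = 1656*(4/21 - 1/3) = 1656*(-1/7) = -1656/7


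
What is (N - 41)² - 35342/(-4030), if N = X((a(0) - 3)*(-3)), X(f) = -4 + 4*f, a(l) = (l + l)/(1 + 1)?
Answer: 180886/2015 ≈ 89.770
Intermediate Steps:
a(l) = l (a(l) = (2*l)/2 = (2*l)*(½) = l)
N = 32 (N = -4 + 4*((0 - 3)*(-3)) = -4 + 4*(-3*(-3)) = -4 + 4*9 = -4 + 36 = 32)
(N - 41)² - 35342/(-4030) = (32 - 41)² - 35342/(-4030) = (-9)² - 35342*(-1)/4030 = 81 - 1*(-17671/2015) = 81 + 17671/2015 = 180886/2015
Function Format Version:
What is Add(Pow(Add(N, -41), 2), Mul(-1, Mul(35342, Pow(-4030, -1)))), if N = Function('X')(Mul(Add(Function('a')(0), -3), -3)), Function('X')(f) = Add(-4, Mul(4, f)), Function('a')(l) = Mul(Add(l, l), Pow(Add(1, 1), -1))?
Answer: Rational(180886, 2015) ≈ 89.770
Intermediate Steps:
Function('a')(l) = l (Function('a')(l) = Mul(Mul(2, l), Pow(2, -1)) = Mul(Mul(2, l), Rational(1, 2)) = l)
N = 32 (N = Add(-4, Mul(4, Mul(Add(0, -3), -3))) = Add(-4, Mul(4, Mul(-3, -3))) = Add(-4, Mul(4, 9)) = Add(-4, 36) = 32)
Add(Pow(Add(N, -41), 2), Mul(-1, Mul(35342, Pow(-4030, -1)))) = Add(Pow(Add(32, -41), 2), Mul(-1, Mul(35342, Pow(-4030, -1)))) = Add(Pow(-9, 2), Mul(-1, Mul(35342, Rational(-1, 4030)))) = Add(81, Mul(-1, Rational(-17671, 2015))) = Add(81, Rational(17671, 2015)) = Rational(180886, 2015)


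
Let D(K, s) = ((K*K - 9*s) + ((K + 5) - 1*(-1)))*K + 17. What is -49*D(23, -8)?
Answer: -710843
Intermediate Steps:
D(K, s) = 17 + K*(6 + K + K**2 - 9*s) (D(K, s) = ((K**2 - 9*s) + ((5 + K) + 1))*K + 17 = ((K**2 - 9*s) + (6 + K))*K + 17 = (6 + K + K**2 - 9*s)*K + 17 = K*(6 + K + K**2 - 9*s) + 17 = 17 + K*(6 + K + K**2 - 9*s))
-49*D(23, -8) = -49*(17 + 23**2 + 23**3 + 6*23 - 9*23*(-8)) = -49*(17 + 529 + 12167 + 138 + 1656) = -49*14507 = -710843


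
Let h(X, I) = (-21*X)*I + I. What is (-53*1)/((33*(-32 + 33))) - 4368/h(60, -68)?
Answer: -1170395/706299 ≈ -1.6571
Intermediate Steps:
h(X, I) = I - 21*I*X (h(X, I) = -21*I*X + I = I - 21*I*X)
(-53*1)/((33*(-32 + 33))) - 4368/h(60, -68) = (-53*1)/((33*(-32 + 33))) - 4368*(-1/(68*(1 - 21*60))) = -53/(33*1) - 4368*(-1/(68*(1 - 1260))) = -53/33 - 4368/((-68*(-1259))) = -53*1/33 - 4368/85612 = -53/33 - 4368*1/85612 = -53/33 - 1092/21403 = -1170395/706299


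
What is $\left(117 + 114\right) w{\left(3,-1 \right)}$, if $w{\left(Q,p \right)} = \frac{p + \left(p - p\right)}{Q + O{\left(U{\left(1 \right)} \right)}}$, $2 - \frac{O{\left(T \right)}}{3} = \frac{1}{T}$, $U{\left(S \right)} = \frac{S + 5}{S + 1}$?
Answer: $- \frac{231}{8} \approx -28.875$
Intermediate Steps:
$U{\left(S \right)} = \frac{5 + S}{1 + S}$
$O{\left(T \right)} = 6 - \frac{3}{T}$
$w{\left(Q,p \right)} = \frac{p}{5 + Q}$ ($w{\left(Q,p \right)} = \frac{p + \left(p - p\right)}{Q + \left(6 - \frac{3}{\frac{1}{1 + 1} \left(5 + 1\right)}\right)} = \frac{p + 0}{Q + \left(6 - \frac{3}{\frac{1}{2} \cdot 6}\right)} = \frac{p}{Q + \left(6 - \frac{3}{\frac{1}{2} \cdot 6}\right)} = \frac{p}{Q + \left(6 - \frac{3}{3}\right)} = \frac{p}{Q + \left(6 - 1\right)} = \frac{p}{Q + 5} = \frac{p}{5 + Q}$)
$\left(117 + 114\right) w{\left(3,-1 \right)} = \left(117 + 114\right) \left(- \frac{1}{5 + 3}\right) = 231 \left(- \frac{1}{8}\right) = - \frac{231}{8}$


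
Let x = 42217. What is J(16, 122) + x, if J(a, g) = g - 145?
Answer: 42194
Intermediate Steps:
J(a, g) = -145 + g
J(16, 122) + x = (-145 + 122) + 42217 = -23 + 42217 = 42194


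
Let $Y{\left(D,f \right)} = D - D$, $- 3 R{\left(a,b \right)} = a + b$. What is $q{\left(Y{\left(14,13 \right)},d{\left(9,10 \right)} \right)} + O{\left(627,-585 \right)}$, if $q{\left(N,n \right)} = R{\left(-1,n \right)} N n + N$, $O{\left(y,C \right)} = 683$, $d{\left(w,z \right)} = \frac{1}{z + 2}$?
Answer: $683$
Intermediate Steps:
$R{\left(a,b \right)} = - \frac{a}{3} - \frac{b}{3}$ ($R{\left(a,b \right)} = - \frac{a + b}{3} = - \frac{a}{3} - \frac{b}{3}$)
$d{\left(w,z \right)} = \frac{1}{2 + z}$
$Y{\left(D,f \right)} = 0$
$q{\left(N,n \right)} = N + N n \left(\frac{1}{3} - \frac{n}{3}\right)$ ($q{\left(N,n \right)} = \left(\left(- \frac{1}{3}\right) \left(-1\right) - \frac{n}{3}\right) N n + N = \left(\frac{1}{3} - \frac{n}{3}\right) N n + N = N \left(\frac{1}{3} - \frac{n}{3}\right) n + N = N n \left(\frac{1}{3} - \frac{n}{3}\right) + N = N + N n \left(\frac{1}{3} - \frac{n}{3}\right)$)
$q{\left(Y{\left(14,13 \right)},d{\left(9,10 \right)} \right)} + O{\left(627,-585 \right)} = \frac{1}{3} \cdot 0 \left(3 + \frac{1}{2 + 10} - \left(\frac{1}{2 + 10}\right)^{2}\right) + 683 = \frac{1}{3} \cdot 0 \left(3 + \frac{1}{12} - \left(\frac{1}{12}\right)^{2}\right) + 683 = \frac{1}{3} \cdot 0 \left(3 + \frac{1}{12} - \frac{1}{144}\right) + 683 = \frac{1}{3} \cdot 0 \cdot \frac{443}{144} + 683 = 0 + 683 = 683$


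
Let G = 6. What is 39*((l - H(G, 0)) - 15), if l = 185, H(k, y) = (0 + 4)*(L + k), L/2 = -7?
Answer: 7878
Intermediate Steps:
L = -14 (L = 2*(-7) = -14)
H(k, y) = -56 + 4*k (H(k, y) = (0 + 4)*(-14 + k) = 4*(-14 + k) = -56 + 4*k)
39*((l - H(G, 0)) - 15) = 39*((185 - (-56 + 4*6)) - 15) = 39*((185 - (-56 + 24)) - 15) = 39*((185 - 1*(-32)) - 15) = 39*((185 + 32) - 15) = 39*(217 - 15) = 39*202 = 7878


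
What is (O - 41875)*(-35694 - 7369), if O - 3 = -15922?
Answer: 2488783022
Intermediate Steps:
O = -15919 (O = 3 - 15922 = -15919)
(O - 41875)*(-35694 - 7369) = (-15919 - 41875)*(-35694 - 7369) = -57794*(-43063) = 2488783022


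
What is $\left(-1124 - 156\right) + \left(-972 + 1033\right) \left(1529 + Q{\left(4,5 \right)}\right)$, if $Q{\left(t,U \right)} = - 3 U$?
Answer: $91074$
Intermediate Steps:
$\left(-1124 - 156\right) + \left(-972 + 1033\right) \left(1529 + Q{\left(4,5 \right)}\right) = \left(-1124 - 156\right) + \left(-972 + 1033\right) \left(1529 - 15\right) = \left(-1124 - 156\right) + 61 \left(1529 - 15\right) = -1280 + 61 \cdot 1514 = -1280 + 92354 = 91074$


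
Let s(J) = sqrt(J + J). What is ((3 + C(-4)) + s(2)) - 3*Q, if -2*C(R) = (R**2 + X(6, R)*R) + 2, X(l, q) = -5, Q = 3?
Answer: -23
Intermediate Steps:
s(J) = sqrt(2)*sqrt(J) (s(J) = sqrt(2*J) = sqrt(2)*sqrt(J))
C(R) = -1 - R**2/2 + 5*R/2 (C(R) = -((R**2 - 5*R) + 2)/2 = -(2 + R**2 - 5*R)/2 = -1 - R**2/2 + 5*R/2)
((3 + C(-4)) + s(2)) - 3*Q = ((3 + (-1 - 1/2*(-4)**2 + (5/2)*(-4))) + sqrt(2)*sqrt(2)) - 3*3 = ((3 + (-1 - 1/2*16 - 10)) + 2) - 9 = ((3 + (-1 - 8 - 10)) + 2) - 9 = ((3 - 19) + 2) - 9 = (-16 + 2) - 9 = -14 - 9 = -23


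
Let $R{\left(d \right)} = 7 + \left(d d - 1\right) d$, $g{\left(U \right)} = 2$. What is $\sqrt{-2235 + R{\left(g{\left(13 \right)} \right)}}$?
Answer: $i \sqrt{2222} \approx 47.138 i$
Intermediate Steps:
$R{\left(d \right)} = 7 + d \left(-1 + d^{2}\right)$ ($R{\left(d \right)} = 7 + \left(d^{2} - 1\right) d = 7 + \left(-1 + d^{2}\right) d = 7 + d \left(-1 + d^{2}\right)$)
$\sqrt{-2235 + R{\left(g{\left(13 \right)} \right)}} = \sqrt{-2235 + \left(7 + 2^{3} - 2\right)} = \sqrt{-2235 + \left(7 + 8 - 2\right)} = \sqrt{-2235 + 13} = \sqrt{-2222} = i \sqrt{2222}$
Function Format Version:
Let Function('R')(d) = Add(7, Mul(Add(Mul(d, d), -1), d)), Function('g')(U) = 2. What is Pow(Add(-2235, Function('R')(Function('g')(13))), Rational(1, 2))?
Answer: Mul(I, Pow(2222, Rational(1, 2))) ≈ Mul(47.138, I)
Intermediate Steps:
Function('R')(d) = Add(7, Mul(d, Add(-1, Pow(d, 2)))) (Function('R')(d) = Add(7, Mul(Add(Pow(d, 2), -1), d)) = Add(7, Mul(Add(-1, Pow(d, 2)), d)) = Add(7, Mul(d, Add(-1, Pow(d, 2)))))
Pow(Add(-2235, Function('R')(Function('g')(13))), Rational(1, 2)) = Pow(Add(-2235, Add(7, Pow(2, 3), Mul(-1, 2))), Rational(1, 2)) = Pow(Add(-2235, Add(7, 8, -2)), Rational(1, 2)) = Pow(Add(-2235, 13), Rational(1, 2)) = Pow(-2222, Rational(1, 2)) = Mul(I, Pow(2222, Rational(1, 2)))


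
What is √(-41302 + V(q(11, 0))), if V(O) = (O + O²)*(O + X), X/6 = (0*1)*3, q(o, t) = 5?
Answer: 8*I*√643 ≈ 202.86*I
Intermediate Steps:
X = 0 (X = 6*((0*1)*3) = 6*(0*3) = 6*0 = 0)
V(O) = O*(O + O²) (V(O) = (O + O²)*(O + 0) = (O + O²)*O = O*(O + O²))
√(-41302 + V(q(11, 0))) = √(-41302 + 5²*(1 + 5)) = √(-41302 + 25*6) = √(-41302 + 150) = √(-41152) = 8*I*√643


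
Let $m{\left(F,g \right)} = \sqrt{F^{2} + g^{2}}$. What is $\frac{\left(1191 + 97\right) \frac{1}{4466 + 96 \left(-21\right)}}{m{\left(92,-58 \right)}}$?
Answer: $\frac{46 \sqrt{2957}}{517475} \approx 0.0048339$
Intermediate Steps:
$\frac{\left(1191 + 97\right) \frac{1}{4466 + 96 \left(-21\right)}}{m{\left(92,-58 \right)}} = \frac{\left(1191 + 97\right) \frac{1}{4466 + 96 \left(-21\right)}}{\sqrt{92^{2} + \left(-58\right)^{2}}} = \frac{1288 \frac{1}{4466 - 2016}}{\sqrt{8464 + 3364}} = \frac{1288 \cdot \frac{1}{2450}}{\sqrt{11828}} = \frac{1288 \cdot \frac{1}{2450}}{2 \sqrt{2957}} = \frac{92 \frac{\sqrt{2957}}{5914}}{175} = \frac{46 \sqrt{2957}}{517475}$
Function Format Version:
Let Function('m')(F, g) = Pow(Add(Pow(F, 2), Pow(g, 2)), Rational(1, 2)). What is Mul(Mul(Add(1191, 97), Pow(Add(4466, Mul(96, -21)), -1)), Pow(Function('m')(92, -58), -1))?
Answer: Mul(Rational(46, 517475), Pow(2957, Rational(1, 2))) ≈ 0.0048339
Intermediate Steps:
Mul(Mul(Add(1191, 97), Pow(Add(4466, Mul(96, -21)), -1)), Pow(Function('m')(92, -58), -1)) = Mul(Mul(Add(1191, 97), Pow(Add(4466, Mul(96, -21)), -1)), Pow(Pow(Add(Pow(92, 2), Pow(-58, 2)), Rational(1, 2)), -1)) = Mul(Mul(1288, Pow(Add(4466, -2016), -1)), Pow(Pow(Add(8464, 3364), Rational(1, 2)), -1)) = Mul(Mul(1288, Pow(2450, -1)), Pow(Pow(11828, Rational(1, 2)), -1)) = Mul(Mul(1288, Rational(1, 2450)), Pow(Mul(2, Pow(2957, Rational(1, 2))), -1)) = Mul(Rational(92, 175), Mul(Rational(1, 5914), Pow(2957, Rational(1, 2)))) = Mul(Rational(46, 517475), Pow(2957, Rational(1, 2)))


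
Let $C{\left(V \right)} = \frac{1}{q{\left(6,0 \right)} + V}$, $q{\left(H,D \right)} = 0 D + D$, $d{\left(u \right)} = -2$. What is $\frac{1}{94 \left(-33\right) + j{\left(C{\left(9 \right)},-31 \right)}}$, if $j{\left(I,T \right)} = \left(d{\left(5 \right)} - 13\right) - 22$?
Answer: $- \frac{1}{3139} \approx -0.00031857$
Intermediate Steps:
$q{\left(H,D \right)} = D$ ($q{\left(H,D \right)} = 0 + D = D$)
$C{\left(V \right)} = \frac{1}{V}$ ($C{\left(V \right)} = \frac{1}{0 + V} = \frac{1}{V}$)
$j{\left(I,T \right)} = -37$ ($j{\left(I,T \right)} = \left(-2 - 13\right) - 22 = -15 - 22 = -37$)
$\frac{1}{94 \left(-33\right) + j{\left(C{\left(9 \right)},-31 \right)}} = \frac{1}{94 \left(-33\right) - 37} = \frac{1}{-3102 - 37} = \frac{1}{-3139} = - \frac{1}{3139}$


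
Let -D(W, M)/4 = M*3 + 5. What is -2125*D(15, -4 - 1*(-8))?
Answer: 144500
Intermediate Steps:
D(W, M) = -20 - 12*M (D(W, M) = -4*(M*3 + 5) = -4*(3*M + 5) = -4*(5 + 3*M) = -20 - 12*M)
-2125*D(15, -4 - 1*(-8)) = -2125*(-20 - 12*(-4 - 1*(-8))) = -2125*(-20 - 12*(-4 + 8)) = -2125*(-20 - 12*4) = -2125*(-20 - 48) = -2125*(-68) = 144500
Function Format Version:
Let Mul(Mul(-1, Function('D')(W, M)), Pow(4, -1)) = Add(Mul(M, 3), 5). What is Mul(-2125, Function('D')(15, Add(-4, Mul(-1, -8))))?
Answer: 144500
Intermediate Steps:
Function('D')(W, M) = Add(-20, Mul(-12, M)) (Function('D')(W, M) = Mul(-4, Add(Mul(M, 3), 5)) = Mul(-4, Add(Mul(3, M), 5)) = Mul(-4, Add(5, Mul(3, M))) = Add(-20, Mul(-12, M)))
Mul(-2125, Function('D')(15, Add(-4, Mul(-1, -8)))) = Mul(-2125, Add(-20, Mul(-12, Add(-4, Mul(-1, -8))))) = Mul(-2125, Add(-20, Mul(-12, Add(-4, 8)))) = Mul(-2125, Add(-20, Mul(-12, 4))) = Mul(-2125, Add(-20, -48)) = Mul(-2125, -68) = 144500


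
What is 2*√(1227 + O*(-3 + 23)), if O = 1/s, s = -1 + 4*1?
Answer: 2*√11103/3 ≈ 70.247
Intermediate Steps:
s = 3 (s = -1 + 4 = 3)
O = ⅓ (O = 1/3 = ⅓ ≈ 0.33333)
2*√(1227 + O*(-3 + 23)) = 2*√(1227 + (-3 + 23)/3) = 2*√(1227 + (⅓)*20) = 2*√(1227 + 20/3) = 2*√(3701/3) = 2*(√11103/3) = 2*√11103/3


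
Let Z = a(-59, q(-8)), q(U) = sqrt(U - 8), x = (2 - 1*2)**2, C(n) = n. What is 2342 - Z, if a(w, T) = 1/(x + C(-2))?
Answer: 4685/2 ≈ 2342.5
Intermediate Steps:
x = 0 (x = (2 - 2)**2 = 0**2 = 0)
q(U) = sqrt(-8 + U)
a(w, T) = -1/2 (a(w, T) = 1/(0 - 2) = 1/(-2) = -1/2)
Z = -1/2 ≈ -0.50000
2342 - Z = 2342 - 1*(-1/2) = 2342 + 1/2 = 4685/2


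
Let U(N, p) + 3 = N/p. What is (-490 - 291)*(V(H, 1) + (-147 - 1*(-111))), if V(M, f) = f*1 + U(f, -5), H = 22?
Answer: 149171/5 ≈ 29834.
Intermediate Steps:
U(N, p) = -3 + N/p
V(M, f) = -3 + 4*f/5 (V(M, f) = f*1 + (-3 + f/(-5)) = f + (-3 + f*(-1/5)) = f + (-3 - f/5) = -3 + 4*f/5)
(-490 - 291)*(V(H, 1) + (-147 - 1*(-111))) = (-490 - 291)*((-3 + (4/5)*1) + (-147 - 1*(-111))) = -781*((-3 + 4/5) + (-147 + 111)) = -781*(-11/5 - 36) = -781*(-191/5) = 149171/5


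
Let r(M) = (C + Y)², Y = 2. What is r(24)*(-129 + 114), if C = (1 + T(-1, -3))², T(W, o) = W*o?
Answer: -4860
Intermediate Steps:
C = 16 (C = (1 - 1*(-3))² = (1 + 3)² = 4² = 16)
r(M) = 324 (r(M) = (16 + 2)² = 18² = 324)
r(24)*(-129 + 114) = 324*(-129 + 114) = 324*(-15) = -4860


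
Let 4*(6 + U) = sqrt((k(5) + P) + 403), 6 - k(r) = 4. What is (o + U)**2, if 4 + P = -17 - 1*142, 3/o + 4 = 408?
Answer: 8329883/163216 - 26631*sqrt(2)/808 ≈ 4.4247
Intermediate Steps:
o = 3/404 (o = 3/(-4 + 408) = 3/404 ≈ 0.0074257)
P = -163 (P = -4 + (-17 - 1*142) = -4 + (-17 - 142) = -4 - 159 = -163)
k(r) = 2 (k(r) = 6 - 1*4 = 6 - 4 = 2)
U = -6 + 11*sqrt(2)/4 (U = -6 + sqrt((2 - 163) + 403)/4 = -6 + sqrt(-161 + 403)/4 = -6 + sqrt(242)/4 = -6 + (11*sqrt(2))/4 = -6 + 11*sqrt(2)/4 ≈ -2.1109)
(o + U)**2 = (3/404 + (-6 + 11*sqrt(2)/4))**2 = (-2421/404 + 11*sqrt(2)/4)**2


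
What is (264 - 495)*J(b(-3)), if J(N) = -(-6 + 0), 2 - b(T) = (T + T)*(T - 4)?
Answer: -1386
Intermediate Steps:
b(T) = 2 - 2*T*(-4 + T) (b(T) = 2 - (T + T)*(T - 4) = 2 - 2*T*(-4 + T))
J(N) = 6 (J(N) = -1*(-6) = 6)
(264 - 495)*J(b(-3)) = (264 - 495)*6 = -231*6 = -1386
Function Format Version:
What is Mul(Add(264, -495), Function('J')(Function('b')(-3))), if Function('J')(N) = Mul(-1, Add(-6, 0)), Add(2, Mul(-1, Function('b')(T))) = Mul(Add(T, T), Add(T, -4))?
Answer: -1386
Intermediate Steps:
Function('b')(T) = Add(2, Mul(-2, T, Add(-4, T))) (Function('b')(T) = Add(2, Mul(-1, Mul(Add(T, T), Add(T, -4)))) = Add(2, Mul(-1, Mul(Mul(2, T), Add(-4, T)))) = Add(2, Mul(-1, Mul(2, T, Add(-4, T)))) = Add(2, Mul(-2, T, Add(-4, T))))
Function('J')(N) = 6 (Function('J')(N) = Mul(-1, -6) = 6)
Mul(Add(264, -495), Function('J')(Function('b')(-3))) = Mul(Add(264, -495), 6) = Mul(-231, 6) = -1386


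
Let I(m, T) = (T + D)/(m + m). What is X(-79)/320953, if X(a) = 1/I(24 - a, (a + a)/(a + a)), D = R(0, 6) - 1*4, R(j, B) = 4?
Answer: 206/320953 ≈ 0.00064184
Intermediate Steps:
D = 0 (D = 4 - 1*4 = 4 - 4 = 0)
I(m, T) = T/(2*m) (I(m, T) = (T + 0)/(m + m) = T/((2*m)) = T*(1/(2*m)) = T/(2*m))
X(a) = 48 - 2*a (X(a) = 1/(((a + a)/(a + a))/(2*(24 - a))) = 1/(((2*a)/((2*a)))/(2*(24 - a))) = 1/(((2*a)*(1/(2*a)))/(2*(24 - a))) = 1/((½)*1/(24 - a)) = 1/(1/(2*(24 - a))) = 48 - 2*a)
X(-79)/320953 = (48 - 2*(-79))/320953 = (48 + 158)*(1/320953) = 206*(1/320953) = 206/320953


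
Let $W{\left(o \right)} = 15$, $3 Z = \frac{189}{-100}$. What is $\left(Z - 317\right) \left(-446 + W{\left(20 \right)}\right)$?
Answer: $\frac{13689853}{100} \approx 1.369 \cdot 10^{5}$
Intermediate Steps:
$Z = - \frac{63}{100}$ ($Z = \frac{189 \frac{1}{-100}}{3} = \frac{189 \left(- \frac{1}{100}\right)}{3} = \frac{1}{3} \left(- \frac{189}{100}\right) = - \frac{63}{100} \approx -0.63$)
$\left(Z - 317\right) \left(-446 + W{\left(20 \right)}\right) = \left(- \frac{63}{100} - 317\right) \left(-446 + 15\right) = \left(- \frac{31763}{100}\right) \left(-431\right) = \frac{13689853}{100}$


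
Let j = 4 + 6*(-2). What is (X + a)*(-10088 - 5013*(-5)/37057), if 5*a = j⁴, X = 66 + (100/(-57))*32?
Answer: -88323617714182/10561245 ≈ -8.3630e+6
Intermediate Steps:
j = -8 (j = 4 - 12 = -8)
X = 562/57 (X = 66 + (100*(-1/57))*32 = 66 - 100/57*32 = 66 - 3200/57 = 562/57 ≈ 9.8596)
a = 4096/5 (a = (⅕)*(-8)⁴ = (⅕)*4096 = 4096/5 ≈ 819.20)
(X + a)*(-10088 - 5013*(-5)/37057) = (562/57 + 4096/5)*(-10088 - 5013*(-5)/37057) = 236282*(-10088 + 25065*(1/37057))/285 = 236282*(-10088 + 25065/37057)/285 = (236282/285)*(-373805951/37057) = -88323617714182/10561245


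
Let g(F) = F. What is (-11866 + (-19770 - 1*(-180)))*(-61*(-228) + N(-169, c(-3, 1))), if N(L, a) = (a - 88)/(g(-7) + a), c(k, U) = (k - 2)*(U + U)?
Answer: -7440413504/17 ≈ -4.3767e+8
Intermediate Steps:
c(k, U) = 2*U*(-2 + k) (c(k, U) = (-2 + k)*(2*U) = 2*U*(-2 + k))
N(L, a) = (-88 + a)/(-7 + a) (N(L, a) = (a - 88)/(-7 + a) = (-88 + a)/(-7 + a))
(-11866 + (-19770 - 1*(-180)))*(-61*(-228) + N(-169, c(-3, 1))) = (-11866 + (-19770 - 1*(-180)))*(-61*(-228) + (-88 + 2*1*(-2 - 3))/(-7 + 2*1*(-2 - 3))) = (-11866 + (-19770 + 180))*(13908 + (-88 + 2*1*(-5))/(-7 + 2*1*(-5))) = (-11866 - 19590)*(13908 + (-88 - 10)/(-7 - 10)) = -31456*(13908 - 98/(-17)) = -31456*(13908 - 1/17*(-98)) = -31456*(13908 + 98/17) = -31456*236534/17 = -7440413504/17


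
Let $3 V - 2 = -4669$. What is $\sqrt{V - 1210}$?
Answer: $\frac{i \sqrt{24891}}{3} \approx 52.59 i$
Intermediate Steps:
$V = - \frac{4667}{3}$ ($V = \frac{2}{3} + \frac{1}{3} \left(-4669\right) = \frac{2}{3} - \frac{4669}{3} = - \frac{4667}{3} \approx -1555.7$)
$\sqrt{V - 1210} = \sqrt{- \frac{4667}{3} - 1210} = \sqrt{- \frac{8297}{3}} = \frac{i \sqrt{24891}}{3}$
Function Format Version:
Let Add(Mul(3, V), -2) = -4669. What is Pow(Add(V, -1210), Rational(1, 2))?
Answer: Mul(Rational(1, 3), I, Pow(24891, Rational(1, 2))) ≈ Mul(52.590, I)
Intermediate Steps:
V = Rational(-4667, 3) (V = Add(Rational(2, 3), Mul(Rational(1, 3), -4669)) = Add(Rational(2, 3), Rational(-4669, 3)) = Rational(-4667, 3) ≈ -1555.7)
Pow(Add(V, -1210), Rational(1, 2)) = Pow(Add(Rational(-4667, 3), -1210), Rational(1, 2)) = Pow(Rational(-8297, 3), Rational(1, 2)) = Mul(Rational(1, 3), I, Pow(24891, Rational(1, 2)))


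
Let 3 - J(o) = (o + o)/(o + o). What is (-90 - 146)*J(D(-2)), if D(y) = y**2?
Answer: -472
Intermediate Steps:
J(o) = 2 (J(o) = 3 - (o + o)/(o + o) = 3 - 2*o/(2*o) = 3 - 2*o*1/(2*o) = 3 - 1*1 = 3 - 1 = 2)
(-90 - 146)*J(D(-2)) = (-90 - 146)*2 = -236*2 = -472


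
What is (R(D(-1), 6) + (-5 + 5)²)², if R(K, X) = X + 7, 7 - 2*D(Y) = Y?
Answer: 169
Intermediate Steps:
D(Y) = 7/2 - Y/2
R(K, X) = 7 + X
(R(D(-1), 6) + (-5 + 5)²)² = ((7 + 6) + (-5 + 5)²)² = (13 + 0²)² = (13 + 0)² = 13² = 169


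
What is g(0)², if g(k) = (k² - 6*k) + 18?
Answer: 324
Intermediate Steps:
g(k) = 18 + k² - 6*k
g(0)² = (18 + 0² - 6*0)² = (18 + 0 + 0)² = 18² = 324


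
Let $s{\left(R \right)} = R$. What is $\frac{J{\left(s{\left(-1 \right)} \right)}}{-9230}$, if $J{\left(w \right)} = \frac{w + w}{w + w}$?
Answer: $- \frac{1}{9230} \approx -0.00010834$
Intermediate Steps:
$J{\left(w \right)} = 1$ ($J{\left(w \right)} = \frac{2 w}{2 w} = 2 w \frac{1}{2 w} = 1$)
$\frac{J{\left(s{\left(-1 \right)} \right)}}{-9230} = 1 \frac{1}{-9230} = 1 \left(- \frac{1}{9230}\right) = - \frac{1}{9230}$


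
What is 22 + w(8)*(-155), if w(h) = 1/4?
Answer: -67/4 ≈ -16.750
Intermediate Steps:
w(h) = 1/4
22 + w(8)*(-155) = 22 + (1/4)*(-155) = 22 - 155/4 = -67/4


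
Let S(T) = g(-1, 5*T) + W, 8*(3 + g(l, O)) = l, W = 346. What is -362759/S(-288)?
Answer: -2902072/2743 ≈ -1058.0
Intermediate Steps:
g(l, O) = -3 + l/8
S(T) = 2743/8 (S(T) = (-3 + (⅛)*(-1)) + 346 = (-3 - ⅛) + 346 = -25/8 + 346 = 2743/8)
-362759/S(-288) = -362759/2743/8 = -362759*8/2743 = -2902072/2743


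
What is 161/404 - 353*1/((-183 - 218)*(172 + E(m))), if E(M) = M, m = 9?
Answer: 11828153/29322724 ≈ 0.40338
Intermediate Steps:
161/404 - 353*1/((-183 - 218)*(172 + E(m))) = 161/404 - 353*1/((-183 - 218)*(172 + 9)) = 161*(1/404) - 353/((-401*181)) = 161/404 - 353/(-72581) = 161/404 - 353*(-1/72581) = 161/404 + 353/72581 = 11828153/29322724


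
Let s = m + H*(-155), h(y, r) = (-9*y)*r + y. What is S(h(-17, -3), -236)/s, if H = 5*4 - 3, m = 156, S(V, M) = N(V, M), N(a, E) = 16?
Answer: -16/2479 ≈ -0.0064542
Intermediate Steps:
h(y, r) = y - 9*r*y (h(y, r) = -9*r*y + y = y - 9*r*y)
S(V, M) = 16
H = 17 (H = 20 - 3 = 17)
s = -2479 (s = 156 + 17*(-155) = 156 - 2635 = -2479)
S(h(-17, -3), -236)/s = 16/(-2479) = 16*(-1/2479) = -16/2479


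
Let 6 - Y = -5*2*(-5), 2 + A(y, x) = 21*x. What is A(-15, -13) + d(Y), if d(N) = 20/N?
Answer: -3030/11 ≈ -275.45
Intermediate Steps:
A(y, x) = -2 + 21*x
Y = -44 (Y = 6 - (-5*2)*(-5) = 6 - (-10)*(-5) = 6 - 1*50 = 6 - 50 = -44)
A(-15, -13) + d(Y) = (-2 + 21*(-13)) + 20/(-44) = (-2 - 273) + 20*(-1/44) = -275 - 5/11 = -3030/11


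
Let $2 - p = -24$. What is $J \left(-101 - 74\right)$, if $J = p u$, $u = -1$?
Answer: $4550$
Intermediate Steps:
$p = 26$ ($p = 2 - -24 = 2 + 24 = 26$)
$J = -26$ ($J = 26 \left(-1\right) = -26$)
$J \left(-101 - 74\right) = - 26 \left(-101 - 74\right) = \left(-26\right) \left(-175\right) = 4550$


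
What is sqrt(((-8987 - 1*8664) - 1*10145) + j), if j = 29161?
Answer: sqrt(1365) ≈ 36.946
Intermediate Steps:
sqrt(((-8987 - 1*8664) - 1*10145) + j) = sqrt(((-8987 - 1*8664) - 1*10145) + 29161) = sqrt(((-8987 - 8664) - 10145) + 29161) = sqrt((-17651 - 10145) + 29161) = sqrt(-27796 + 29161) = sqrt(1365)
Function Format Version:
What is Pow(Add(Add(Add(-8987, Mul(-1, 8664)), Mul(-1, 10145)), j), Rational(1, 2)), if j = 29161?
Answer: Pow(1365, Rational(1, 2)) ≈ 36.946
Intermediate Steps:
Pow(Add(Add(Add(-8987, Mul(-1, 8664)), Mul(-1, 10145)), j), Rational(1, 2)) = Pow(Add(Add(Add(-8987, Mul(-1, 8664)), Mul(-1, 10145)), 29161), Rational(1, 2)) = Pow(Add(Add(Add(-8987, -8664), -10145), 29161), Rational(1, 2)) = Pow(Add(Add(-17651, -10145), 29161), Rational(1, 2)) = Pow(Add(-27796, 29161), Rational(1, 2)) = Pow(1365, Rational(1, 2))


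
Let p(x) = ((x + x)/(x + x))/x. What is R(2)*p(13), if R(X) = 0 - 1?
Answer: -1/13 ≈ -0.076923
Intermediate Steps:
R(X) = -1
p(x) = 1/x (p(x) = ((2*x)/((2*x)))/x = ((2*x)*(1/(2*x)))/x = 1/x)
R(2)*p(13) = -1/13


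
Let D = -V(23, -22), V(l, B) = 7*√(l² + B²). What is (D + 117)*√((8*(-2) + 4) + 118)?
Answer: √106*(117 - 7*√1013) ≈ -1089.2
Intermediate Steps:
V(l, B) = 7*√(B² + l²)
D = -7*√1013 (D = -7*√((-22)² + 23²) = -7*√(484 + 529) = -7*√1013 ≈ -222.79)
(D + 117)*√((8*(-2) + 4) + 118) = (-7*√1013 + 117)*√((8*(-2) + 4) + 118) = (117 - 7*√1013)*√((-16 + 4) + 118) = (117 - 7*√1013)*√(-12 + 118) = (117 - 7*√1013)*√106 = √106*(117 - 7*√1013)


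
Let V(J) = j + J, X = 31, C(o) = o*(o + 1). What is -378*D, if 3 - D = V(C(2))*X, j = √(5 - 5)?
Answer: 69174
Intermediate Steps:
C(o) = o*(1 + o)
j = 0 (j = √0 = 0)
V(J) = J (V(J) = 0 + J = J)
D = -183 (D = 3 - 2*(1 + 2)*31 = 3 - 2*3*31 = 3 - 6*31 = 3 - 1*186 = 3 - 186 = -183)
-378*D = -378*(-183) = 69174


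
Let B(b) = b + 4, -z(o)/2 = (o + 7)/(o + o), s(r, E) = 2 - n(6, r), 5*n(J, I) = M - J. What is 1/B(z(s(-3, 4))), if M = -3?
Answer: 19/22 ≈ 0.86364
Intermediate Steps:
n(J, I) = -3/5 - J/5 (n(J, I) = (-3 - J)/5 = -3/5 - J/5)
s(r, E) = 19/5 (s(r, E) = 2 - (-3/5 - 1/5*6) = 2 - (-3/5 - 6/5) = 2 - 1*(-9/5) = 2 + 9/5 = 19/5)
z(o) = -(7 + o)/o (z(o) = -2*(o + 7)/(o + o) = -2*(7 + o)/(2*o) = -2*(7 + o)*1/(2*o) = -(7 + o)/o)
B(b) = 4 + b
1/B(z(s(-3, 4))) = 1/(4 + (-7 - 1*19/5)/(19/5)) = 1/(4 + 5*(-7 - 19/5)/19) = 1/(4 + (5/19)*(-54/5)) = 1/(4 - 54/19) = 1/(22/19) = 19/22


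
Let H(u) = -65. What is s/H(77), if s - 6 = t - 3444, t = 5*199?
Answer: 2443/65 ≈ 37.585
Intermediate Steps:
t = 995
s = -2443 (s = 6 + (995 - 3444) = 6 - 2449 = -2443)
s/H(77) = -2443/(-65) = -2443*(-1/65) = 2443/65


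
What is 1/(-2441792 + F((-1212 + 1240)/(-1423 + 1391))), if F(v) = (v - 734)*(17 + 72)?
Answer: -8/20057567 ≈ -3.9885e-7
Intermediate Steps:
F(v) = -65326 + 89*v (F(v) = (-734 + v)*89 = -65326 + 89*v)
1/(-2441792 + F((-1212 + 1240)/(-1423 + 1391))) = 1/(-2441792 + (-65326 + 89*((-1212 + 1240)/(-1423 + 1391)))) = 1/(-2441792 + (-65326 + 89*(28/(-32)))) = 1/(-2441792 + (-65326 + 89*(28*(-1/32)))) = 1/(-2441792 + (-65326 + 89*(-7/8))) = 1/(-2441792 + (-65326 - 623/8)) = 1/(-2441792 - 523231/8) = 1/(-20057567/8) = -8/20057567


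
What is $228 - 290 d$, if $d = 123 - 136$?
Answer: $3998$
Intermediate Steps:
$d = -13$ ($d = 123 - 136 = -13$)
$228 - 290 d = 228 - -3770 = 228 + 3770 = 3998$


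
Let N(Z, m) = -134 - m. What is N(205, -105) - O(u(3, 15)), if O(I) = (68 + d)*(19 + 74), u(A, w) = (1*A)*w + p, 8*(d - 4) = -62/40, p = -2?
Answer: -1073117/160 ≈ -6707.0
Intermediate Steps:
d = 609/160 (d = 4 + (-62/40)/8 = 4 + (-62*1/40)/8 = 4 + (⅛)*(-31/20) = 4 - 31/160 = 609/160 ≈ 3.8063)
u(A, w) = -2 + A*w (u(A, w) = (1*A)*w - 2 = A*w - 2 = -2 + A*w)
O(I) = 1068477/160 (O(I) = (68 + 609/160)*(19 + 74) = (11489/160)*93 = 1068477/160)
N(205, -105) - O(u(3, 15)) = (-134 - 1*(-105)) - 1*1068477/160 = (-134 + 105) - 1068477/160 = -29 - 1068477/160 = -1073117/160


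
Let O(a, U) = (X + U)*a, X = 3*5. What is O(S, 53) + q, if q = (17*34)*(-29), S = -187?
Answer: -29478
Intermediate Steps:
X = 15
O(a, U) = a*(15 + U) (O(a, U) = (15 + U)*a = a*(15 + U))
q = -16762 (q = 578*(-29) = -16762)
O(S, 53) + q = -187*(15 + 53) - 16762 = -187*68 - 16762 = -12716 - 16762 = -29478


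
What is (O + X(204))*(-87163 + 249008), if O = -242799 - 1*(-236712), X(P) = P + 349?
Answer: -895650230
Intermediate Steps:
X(P) = 349 + P
O = -6087 (O = -242799 + 236712 = -6087)
(O + X(204))*(-87163 + 249008) = (-6087 + (349 + 204))*(-87163 + 249008) = (-6087 + 553)*161845 = -5534*161845 = -895650230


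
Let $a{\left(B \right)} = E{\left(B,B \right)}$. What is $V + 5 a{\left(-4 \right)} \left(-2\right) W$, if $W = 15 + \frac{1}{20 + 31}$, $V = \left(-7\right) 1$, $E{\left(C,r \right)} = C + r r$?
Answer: $- \frac{30759}{17} \approx -1809.4$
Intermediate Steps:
$E{\left(C,r \right)} = C + r^{2}$
$a{\left(B \right)} = B + B^{2}$
$V = -7$
$W = \frac{766}{51}$ ($W = 15 + \frac{1}{51} = \frac{766}{51} \approx 15.02$)
$V + 5 a{\left(-4 \right)} \left(-2\right) W = -7 + 5 \left(- 4 \left(1 - 4\right)\right) \left(-2\right) \frac{766}{51} = -7 + 5 \left(\left(-4\right) \left(-3\right)\right) \left(-2\right) \frac{766}{51} = -7 + 5 \cdot 12 \left(-2\right) \frac{766}{51} = -7 + 60 \left(-2\right) \frac{766}{51} = -7 - \frac{30640}{17} = - \frac{30759}{17}$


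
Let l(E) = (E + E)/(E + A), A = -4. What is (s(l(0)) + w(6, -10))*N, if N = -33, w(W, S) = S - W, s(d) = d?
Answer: 528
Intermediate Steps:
l(E) = 2*E/(-4 + E) (l(E) = (E + E)/(E - 4) = (2*E)/(-4 + E) = 2*E/(-4 + E))
(s(l(0)) + w(6, -10))*N = (2*0/(-4 + 0) + (-10 - 1*6))*(-33) = (2*0/(-4) + (-10 - 6))*(-33) = (2*0*(-¼) - 16)*(-33) = (0 - 16)*(-33) = -16*(-33) = 528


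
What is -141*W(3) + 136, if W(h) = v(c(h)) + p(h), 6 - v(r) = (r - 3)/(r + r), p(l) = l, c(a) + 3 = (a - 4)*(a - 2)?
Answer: -8077/8 ≈ -1009.6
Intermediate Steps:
c(a) = -3 + (-4 + a)*(-2 + a) (c(a) = -3 + (a - 4)*(a - 2) = -3 + (-4 + a)*(-2 + a))
v(r) = 6 - (-3 + r)/(2*r) (v(r) = 6 - (r - 3)/(r + r) = 6 - (-3 + r)/(2*r))
W(h) = h + (58 - 66*h + 11*h²)/(2*(5 + h² - 6*h)) (W(h) = (3 + 11*(5 + h² - 6*h))/(2*(5 + h² - 6*h)) + h = (3 + (55 - 66*h + 11*h²))/(2*(5 + h² - 6*h)) + h = (58 - 66*h + 11*h²)/(2*(5 + h² - 6*h)) + h = h + (58 - 66*h + 11*h²)/(2*(5 + h² - 6*h)))
-141*W(3) + 136 = -141*(29 + 3³ - 28*3 - ½*3²)/(5 + 3² - 6*3) + 136 = -141*(29 + 27 - 84 - ½*9)/(5 + 9 - 18) + 136 = -141*(29 + 27 - 84 - 9/2)/(-4) + 136 = -(-141)*(-65)/(4*2) + 136 = -141*65/8 + 136 = -9165/8 + 136 = -8077/8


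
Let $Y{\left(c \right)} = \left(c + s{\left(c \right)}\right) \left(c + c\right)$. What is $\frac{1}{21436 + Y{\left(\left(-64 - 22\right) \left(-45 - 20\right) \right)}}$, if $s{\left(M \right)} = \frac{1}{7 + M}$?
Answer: $\frac{5597}{349911219872} \approx 1.5995 \cdot 10^{-8}$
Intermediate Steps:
$Y{\left(c \right)} = 2 c \left(c + \frac{1}{7 + c}\right)$ ($Y{\left(c \right)} = \left(c + \frac{1}{7 + c}\right) \left(c + c\right) = \left(c + \frac{1}{7 + c}\right) 2 c = 2 c \left(c + \frac{1}{7 + c}\right)$)
$\frac{1}{21436 + Y{\left(\left(-64 - 22\right) \left(-45 - 20\right) \right)}} = \frac{1}{21436 + \frac{2 \left(-64 - 22\right) \left(-45 - 20\right) \left(1 + \left(-64 - 22\right) \left(-45 - 20\right) \left(7 + \left(-64 - 22\right) \left(-45 - 20\right)\right)\right)}{7 + \left(-64 - 22\right) \left(-45 - 20\right)}} = \frac{1}{21436 + \frac{2 \left(\left(-86\right) \left(-65\right)\right) \left(1 + \left(-86\right) \left(-65\right) \left(7 - -5590\right)\right)}{7 - -5590}} = \frac{1}{21436 + 2 \cdot 5590 \frac{1}{7 + 5590} \left(1 + 5590 \left(7 + 5590\right)\right)} = \frac{1}{21436 + 2 \cdot 5590 \cdot \frac{1}{5597} \left(1 + 5590 \cdot 5597\right)} = \frac{1}{21436 + 2 \cdot 5590 \cdot \frac{1}{5597} \left(1 + 31287230\right)} = \frac{1}{21436 + 2 \cdot 5590 \cdot \frac{1}{5597} \cdot 31287231} = \frac{1}{21436 + \frac{349791242580}{5597}} = \frac{1}{\frac{349911219872}{5597}} = \frac{5597}{349911219872}$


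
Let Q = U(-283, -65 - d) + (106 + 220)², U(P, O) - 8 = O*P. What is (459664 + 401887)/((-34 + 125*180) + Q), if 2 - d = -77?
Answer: 861551/169502 ≈ 5.0828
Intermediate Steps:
d = 79 (d = 2 - 1*(-77) = 2 + 77 = 79)
U(P, O) = 8 + O*P
Q = 147036 (Q = (8 + (-65 - 1*79)*(-283)) + (106 + 220)² = (8 + (-65 - 79)*(-283)) + 326² = (8 - 144*(-283)) + 106276 = (8 + 40752) + 106276 = 40760 + 106276 = 147036)
(459664 + 401887)/((-34 + 125*180) + Q) = (459664 + 401887)/((-34 + 125*180) + 147036) = 861551/((-34 + 22500) + 147036) = 861551/(22466 + 147036) = 861551/169502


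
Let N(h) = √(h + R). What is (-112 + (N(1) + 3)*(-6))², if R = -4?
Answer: 16792 + 1560*I*√3 ≈ 16792.0 + 2702.0*I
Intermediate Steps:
N(h) = √(-4 + h) (N(h) = √(h - 4) = √(-4 + h))
(-112 + (N(1) + 3)*(-6))² = (-112 + (√(-4 + 1) + 3)*(-6))² = (-112 + (√(-3) + 3)*(-6))² = (-112 + (I*√3 + 3)*(-6))² = (-112 + (3 + I*√3)*(-6))² = (-112 + (-18 - 6*I*√3))² = (-130 - 6*I*√3)²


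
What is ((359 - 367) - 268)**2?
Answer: 76176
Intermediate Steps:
((359 - 367) - 268)**2 = (-8 - 268)**2 = (-276)**2 = 76176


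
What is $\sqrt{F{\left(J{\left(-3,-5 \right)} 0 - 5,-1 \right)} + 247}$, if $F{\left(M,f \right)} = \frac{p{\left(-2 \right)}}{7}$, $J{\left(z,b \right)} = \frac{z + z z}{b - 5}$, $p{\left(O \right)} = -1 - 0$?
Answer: $\frac{24 \sqrt{21}}{7} \approx 15.712$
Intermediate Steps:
$p{\left(O \right)} = -1$ ($p{\left(O \right)} = -1 + 0 = -1$)
$J{\left(z,b \right)} = \frac{z + z^{2}}{-5 + b}$
$F{\left(M,f \right)} = - \frac{1}{7}$
$\sqrt{F{\left(J{\left(-3,-5 \right)} 0 - 5,-1 \right)} + 247} = \sqrt{- \frac{1}{7} + 247} = \sqrt{\frac{1728}{7}} = \frac{24 \sqrt{21}}{7}$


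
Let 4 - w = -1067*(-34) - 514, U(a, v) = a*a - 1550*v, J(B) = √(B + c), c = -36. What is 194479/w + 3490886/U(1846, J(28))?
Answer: -12729149535136781/2883782643236240 + 1352718325*I*√2/1451568444582 ≈ -4.414 + 0.0013179*I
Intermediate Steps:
J(B) = √(-36 + B) (J(B) = √(B - 36) = √(-36 + B))
U(a, v) = a² - 1550*v
w = -35760 (w = 4 - (-1067*(-34) - 514) = 4 - (36278 - 514) = 4 - 1*35764 = 4 - 35764 = -35760)
194479/w + 3490886/U(1846, J(28)) = 194479/(-35760) + 3490886/(1846² - 1550*√(-36 + 28)) = 194479*(-1/35760) + 3490886/(3407716 - 3100*I*√2) = -194479/35760 + 3490886/(3407716 - 3100*I*√2)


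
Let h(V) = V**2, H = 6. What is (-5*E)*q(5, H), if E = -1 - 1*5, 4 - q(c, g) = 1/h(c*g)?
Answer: 3599/30 ≈ 119.97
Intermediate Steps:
q(c, g) = 4 - 1/(c**2*g**2) (q(c, g) = 4 - 1/((c*g)**2) = 4 - 1/(c**2*g**2))
E = -6 (E = -1 - 5 = -6)
(-5*E)*q(5, H) = (-5*(-6))*(4 - 1/(5**2*6**2)) = 30*(4 - 1*1/25*1/36) = 30*(4 - 1/900) = 30*(3599/900) = 3599/30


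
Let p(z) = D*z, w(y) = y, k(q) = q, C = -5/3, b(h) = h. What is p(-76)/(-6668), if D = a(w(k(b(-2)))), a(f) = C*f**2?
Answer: -380/5001 ≈ -0.075985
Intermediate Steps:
C = -5/3 (C = -5*1/3 = -5/3 ≈ -1.6667)
a(f) = -5*f**2/3
D = -20/3 (D = -5/3*(-2)**2 = -5/3*4 = -20/3 ≈ -6.6667)
p(z) = -20*z/3
p(-76)/(-6668) = -20/3*(-76)/(-6668) = (1520/3)*(-1/6668) = -380/5001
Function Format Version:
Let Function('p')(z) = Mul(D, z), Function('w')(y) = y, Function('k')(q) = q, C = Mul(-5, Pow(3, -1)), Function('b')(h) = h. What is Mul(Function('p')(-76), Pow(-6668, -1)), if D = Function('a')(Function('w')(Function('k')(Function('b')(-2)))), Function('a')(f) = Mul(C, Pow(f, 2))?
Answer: Rational(-380, 5001) ≈ -0.075985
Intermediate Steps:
C = Rational(-5, 3) (C = Mul(-5, Rational(1, 3)) = Rational(-5, 3) ≈ -1.6667)
Function('a')(f) = Mul(Rational(-5, 3), Pow(f, 2))
D = Rational(-20, 3) (D = Mul(Rational(-5, 3), Pow(-2, 2)) = Mul(Rational(-5, 3), 4) = Rational(-20, 3) ≈ -6.6667)
Function('p')(z) = Mul(Rational(-20, 3), z)
Mul(Function('p')(-76), Pow(-6668, -1)) = Mul(Mul(Rational(-20, 3), -76), Pow(-6668, -1)) = Mul(Rational(1520, 3), Rational(-1, 6668)) = Rational(-380, 5001)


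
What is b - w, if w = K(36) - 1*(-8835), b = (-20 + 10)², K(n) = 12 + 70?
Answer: -8817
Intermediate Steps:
K(n) = 82
b = 100 (b = (-10)² = 100)
w = 8917 (w = 82 - 1*(-8835) = 82 + 8835 = 8917)
b - w = 100 - 1*8917 = 100 - 8917 = -8817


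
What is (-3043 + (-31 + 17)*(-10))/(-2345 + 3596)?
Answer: -2903/1251 ≈ -2.3205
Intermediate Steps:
(-3043 + (-31 + 17)*(-10))/(-2345 + 3596) = (-3043 - 14*(-10))/1251 = (-3043 + 140)*(1/1251) = -2903*1/1251 = -2903/1251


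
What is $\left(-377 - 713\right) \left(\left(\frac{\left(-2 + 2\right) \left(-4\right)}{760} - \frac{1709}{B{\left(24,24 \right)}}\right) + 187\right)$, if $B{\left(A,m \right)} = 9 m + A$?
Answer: $- \frac{4705639}{24} \approx -1.9607 \cdot 10^{5}$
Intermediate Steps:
$B{\left(A,m \right)} = A + 9 m$
$\left(-377 - 713\right) \left(\left(\frac{\left(-2 + 2\right) \left(-4\right)}{760} - \frac{1709}{B{\left(24,24 \right)}}\right) + 187\right) = \left(-377 - 713\right) \left(\left(\frac{\left(-2 + 2\right) \left(-4\right)}{760} - \frac{1709}{24 + 9 \cdot 24}\right) + 187\right) = - 1090 \left(\left(0 \left(-4\right) \frac{1}{760} - \frac{1709}{24 + 216}\right) + 187\right) = - 1090 \left(\left(0 \cdot \frac{1}{760} - \frac{1709}{240}\right) + 187\right) = - 1090 \left(\left(0 - \frac{1709}{240}\right) + 187\right) = - 1090 \left(- \frac{1709}{240} + 187\right) = \left(-1090\right) \frac{43171}{240} = - \frac{4705639}{24}$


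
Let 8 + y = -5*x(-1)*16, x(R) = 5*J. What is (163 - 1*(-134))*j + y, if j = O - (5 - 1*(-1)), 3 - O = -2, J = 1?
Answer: -705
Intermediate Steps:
O = 5 (O = 3 - 1*(-2) = 3 + 2 = 5)
x(R) = 5 (x(R) = 5*1 = 5)
j = -1 (j = 5 - (5 - 1*(-1)) = 5 - (5 + 1) = 5 - 1*6 = 5 - 6 = -1)
y = -408 (y = -8 - 5*5*16 = -8 - 25*16 = -8 - 400 = -408)
(163 - 1*(-134))*j + y = (163 - 1*(-134))*(-1) - 408 = (163 + 134)*(-1) - 408 = 297*(-1) - 408 = -297 - 408 = -705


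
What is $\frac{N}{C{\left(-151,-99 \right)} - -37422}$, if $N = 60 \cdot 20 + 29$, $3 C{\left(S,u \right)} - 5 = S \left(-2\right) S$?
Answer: $\frac{1229}{22223} \approx 0.055303$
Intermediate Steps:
$C{\left(S,u \right)} = \frac{5}{3} - \frac{2 S^{2}}{3}$ ($C{\left(S,u \right)} = \frac{5}{3} + \frac{S \left(-2\right) S}{3} = \frac{5}{3} + \frac{- 2 S S}{3} = \frac{5}{3} + \frac{\left(-2\right) S^{2}}{3} = \frac{5}{3} - \frac{2 S^{2}}{3}$)
$N = 1229$ ($N = 1200 + 29 = 1229$)
$\frac{N}{C{\left(-151,-99 \right)} - -37422} = \frac{1229}{\left(\frac{5}{3} - \frac{2 \left(-151\right)^{2}}{3}\right) - -37422} = \frac{1229}{\left(\frac{5}{3} - \frac{45602}{3}\right) + 37422} = \frac{1229}{-15199 + 37422} = \frac{1229}{22223}$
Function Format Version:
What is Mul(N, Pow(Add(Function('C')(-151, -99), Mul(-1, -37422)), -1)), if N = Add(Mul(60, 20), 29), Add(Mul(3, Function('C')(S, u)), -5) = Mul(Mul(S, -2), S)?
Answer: Rational(1229, 22223) ≈ 0.055303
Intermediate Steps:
Function('C')(S, u) = Add(Rational(5, 3), Mul(Rational(-2, 3), Pow(S, 2))) (Function('C')(S, u) = Add(Rational(5, 3), Mul(Rational(1, 3), Mul(Mul(S, -2), S))) = Add(Rational(5, 3), Mul(Rational(1, 3), Mul(Mul(-2, S), S))) = Add(Rational(5, 3), Mul(Rational(1, 3), Mul(-2, Pow(S, 2)))) = Add(Rational(5, 3), Mul(Rational(-2, 3), Pow(S, 2))))
N = 1229 (N = Add(1200, 29) = 1229)
Mul(N, Pow(Add(Function('C')(-151, -99), Mul(-1, -37422)), -1)) = Mul(1229, Pow(Add(Add(Rational(5, 3), Mul(Rational(-2, 3), Pow(-151, 2))), Mul(-1, -37422)), -1)) = Mul(1229, Pow(Add(Add(Rational(5, 3), Mul(Rational(-2, 3), 22801)), 37422), -1)) = Mul(1229, Pow(Add(Add(Rational(5, 3), Rational(-45602, 3)), 37422), -1)) = Mul(1229, Pow(Add(-15199, 37422), -1)) = Mul(1229, Pow(22223, -1)) = Mul(1229, Rational(1, 22223)) = Rational(1229, 22223)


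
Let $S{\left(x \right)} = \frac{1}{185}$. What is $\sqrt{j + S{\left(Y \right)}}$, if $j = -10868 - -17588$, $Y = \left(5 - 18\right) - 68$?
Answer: $\frac{\sqrt{229992185}}{185} \approx 81.976$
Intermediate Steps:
$Y = -81$ ($Y = -13 - 68 = -81$)
$j = 6720$ ($j = -10868 + 17588 = 6720$)
$S{\left(x \right)} = \frac{1}{185}$
$\sqrt{j + S{\left(Y \right)}} = \sqrt{6720 + \frac{1}{185}} = \sqrt{\frac{1243201}{185}} = \frac{\sqrt{229992185}}{185}$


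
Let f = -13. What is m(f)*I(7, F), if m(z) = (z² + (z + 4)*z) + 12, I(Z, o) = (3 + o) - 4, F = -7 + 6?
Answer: -596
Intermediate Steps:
F = -1
I(Z, o) = -1 + o
m(z) = 12 + z² + z*(4 + z) (m(z) = (z² + (4 + z)*z) + 12 = (z² + z*(4 + z)) + 12 = 12 + z² + z*(4 + z))
m(f)*I(7, F) = (12 + 2*(-13)² + 4*(-13))*(-1 - 1) = (12 + 2*169 - 52)*(-2) = (12 + 338 - 52)*(-2) = 298*(-2) = -596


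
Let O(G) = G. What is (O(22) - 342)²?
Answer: 102400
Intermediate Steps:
(O(22) - 342)² = (22 - 342)² = (-320)² = 102400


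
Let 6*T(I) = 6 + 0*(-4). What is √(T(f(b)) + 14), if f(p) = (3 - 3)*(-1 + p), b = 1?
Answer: √15 ≈ 3.8730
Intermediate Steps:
f(p) = 0 (f(p) = 0*(-1 + p) = 0)
T(I) = 1 (T(I) = (6 + 0*(-4))/6 = (6 + 0)/6 = (⅙)*6 = 1)
√(T(f(b)) + 14) = √(1 + 14) = √15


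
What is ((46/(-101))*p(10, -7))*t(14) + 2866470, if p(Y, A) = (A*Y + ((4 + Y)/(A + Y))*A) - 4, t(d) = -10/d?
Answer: 6079709270/2121 ≈ 2.8664e+6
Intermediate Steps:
p(Y, A) = -4 + A*Y + A*(4 + Y)/(A + Y) (p(Y, A) = (A*Y + ((4 + Y)/(A + Y))*A) - 4 = (A*Y + A*(4 + Y)/(A + Y)) - 4 = -4 + A*Y + A*(4 + Y)/(A + Y))
((46/(-101))*p(10, -7))*t(14) + 2866470 = ((46/(-101))*(10*(-4 - 7 + (-7)**2 - 7*10)/(-7 + 10)))*(-10/14) + 2866470 = ((46*(-1/101))*(10*(-4 - 7 + 49 - 70)/3))*(-10*1/14) + 2866470 = -460*(-32)/(101*3)*(-5/7) + 2866470 = -46/101*(-320/3)*(-5/7) + 2866470 = (14720/303)*(-5/7) + 2866470 = -73600/2121 + 2866470 = 6079709270/2121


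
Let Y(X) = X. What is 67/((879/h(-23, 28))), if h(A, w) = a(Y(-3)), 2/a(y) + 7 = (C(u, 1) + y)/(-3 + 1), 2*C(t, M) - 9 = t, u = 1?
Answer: -67/3516 ≈ -0.019056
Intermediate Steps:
C(t, M) = 9/2 + t/2
a(y) = 2/(-19/2 - y/2) (a(y) = 2/(-7 + ((9/2 + (½)*1) + y)/(-3 + 1)) = 2/(-7 + ((9/2 + ½) + y)/(-2)) = 2/(-7 + (5 + y)*(-½)) = 2/(-7 + (-5/2 - y/2)) = 2/(-19/2 - y/2))
h(A, w) = -¼ (h(A, w) = -4/(19 - 3) = -4/16 = -4*1/16 = -¼)
67/((879/h(-23, 28))) = 67/((879/(-¼))) = 67/((879*(-4))) = 67/(-3516) = 67*(-1/3516) = -67/3516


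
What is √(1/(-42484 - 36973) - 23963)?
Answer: 2*I*√37822090026511/79457 ≈ 154.8*I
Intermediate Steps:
√(1/(-42484 - 36973) - 23963) = √(1/(-79457) - 23963) = √(-1/79457 - 23963) = √(-1904028092/79457) = 2*I*√37822090026511/79457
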